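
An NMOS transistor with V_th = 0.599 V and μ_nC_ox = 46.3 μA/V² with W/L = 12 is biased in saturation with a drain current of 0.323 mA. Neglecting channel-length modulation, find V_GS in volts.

k_n = μ_nC_ox · (W/L) = 0.5556 mA/V².
In saturation I_D = ½ k_n (V_GS − V_th)², so V_GS − V_th = √(2 I_D / k_n) = √(2 × 0.323 / 0.5556) = 1.08 V.
V_GS = 0.599 + 1.08 = 1.68 V.

V_GS = 1.68 V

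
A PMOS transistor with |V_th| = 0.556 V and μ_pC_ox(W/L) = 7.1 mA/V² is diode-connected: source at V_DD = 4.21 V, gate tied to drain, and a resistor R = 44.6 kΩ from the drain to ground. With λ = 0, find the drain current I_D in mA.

With gate tied to drain, V_SG = V_SD ≥ V_SG − |V_th|, so the device is in saturation.
KCL at the drain: ½ k_p (V_SG − |V_th|)² = (V_DD − V_SG)/R.
Let x = V_SG − 0.556. Then 158 x² + x − 3.654 = 0, giving x = 0.149 V (positive root), so V_SG = 0.705 V.
I_D = (V_DD − V_SG)/R = (4.21 − 0.705) / 44.6 = 0.0786 mA.

I_D = 0.0786 mA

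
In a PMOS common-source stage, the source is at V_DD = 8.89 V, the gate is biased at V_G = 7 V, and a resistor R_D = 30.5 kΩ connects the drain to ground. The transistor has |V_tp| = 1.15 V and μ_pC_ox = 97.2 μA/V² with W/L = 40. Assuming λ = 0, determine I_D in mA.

V_SG = V_DD − V_G = 8.89 − 7 = 1.89 V, so V_ov = 1.89 − 1.15 = 0.74 V.
k_p = μ_pC_ox · (W/L) = 3.888 mA/V².
Assume saturation: I_D = ½ k_p V_ov² = 0.5 × 3.888 × 0.74² = 1.06 mA, giving V_SD = V_DD − I_D R_D = 8.89 − 1.06 × 30.5 = -23.6 V.
But -23.6 V < V_ov = 0.74 V, so the device is actually in triode.
In triode I_D = k_p[V_ov V_SD − ½ V_SD²] and I_D = (V_DD − V_SD)/R_D. Equating: 59.3 V_SD² − 88.75 V_SD + 8.89 = 0, giving V_SD = 0.108 V (the root below V_ov).
I_D = (8.89 − 0.108) / 30.5 = 0.288 mA.

I_D = 0.288 mA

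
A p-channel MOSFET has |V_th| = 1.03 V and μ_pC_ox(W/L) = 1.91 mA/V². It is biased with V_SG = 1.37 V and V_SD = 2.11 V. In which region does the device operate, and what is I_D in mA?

V_ov = V_SG − |V_th| = 1.37 − 1.03 = 0.34 V.
Since V_SD = 2.11 V ≥ V_ov = 0.34 V, the device is in saturation.
I_D = ½ k_p V_ov² = 0.5 × 1.91 × 0.34² = 0.11 mA.

Saturation; I_D = 0.110 mA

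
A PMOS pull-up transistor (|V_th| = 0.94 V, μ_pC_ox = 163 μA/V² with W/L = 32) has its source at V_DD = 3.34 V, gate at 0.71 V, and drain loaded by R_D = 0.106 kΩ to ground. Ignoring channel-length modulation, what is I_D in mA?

I_D = 7.45 mA

V_SG = V_DD − V_G = 3.34 − 0.71 = 2.63 V, so V_ov = 2.63 − 0.94 = 1.69 V.
k_p = μ_pC_ox · (W/L) = 5.216 mA/V².
Assume saturation: I_D = ½ k_p V_ov² = 0.5 × 5.216 × 1.69² = 7.45 mA, giving V_SD = V_DD − I_D R_D = 3.34 − 7.45 × 0.106 = 2.55 V.
V_SD = 2.55 V ≥ V_ov = 1.69 V, confirming saturation.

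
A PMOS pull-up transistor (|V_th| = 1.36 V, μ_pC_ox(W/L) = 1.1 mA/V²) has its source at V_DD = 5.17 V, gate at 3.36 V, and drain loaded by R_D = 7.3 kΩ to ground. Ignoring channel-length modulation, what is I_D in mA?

V_SG = V_DD − V_G = 5.17 − 3.36 = 1.81 V, so V_ov = 1.81 − 1.36 = 0.45 V.
Assume saturation: I_D = ½ k_p V_ov² = 0.5 × 1.1 × 0.45² = 0.111 mA, giving V_SD = V_DD − I_D R_D = 5.17 − 0.111 × 7.3 = 4.36 V.
V_SD = 4.36 V ≥ V_ov = 0.45 V, confirming saturation.

I_D = 0.111 mA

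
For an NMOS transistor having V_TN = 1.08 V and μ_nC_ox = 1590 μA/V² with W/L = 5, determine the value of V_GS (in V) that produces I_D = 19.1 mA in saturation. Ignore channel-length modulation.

k_n = μ_nC_ox · (W/L) = 7.95 mA/V².
In saturation I_D = ½ k_n (V_GS − V_TN)², so V_GS − V_TN = √(2 I_D / k_n) = √(2 × 19.1 / 7.95) = 2.19 V.
V_GS = 1.08 + 2.19 = 3.27 V.

V_GS = 3.27 V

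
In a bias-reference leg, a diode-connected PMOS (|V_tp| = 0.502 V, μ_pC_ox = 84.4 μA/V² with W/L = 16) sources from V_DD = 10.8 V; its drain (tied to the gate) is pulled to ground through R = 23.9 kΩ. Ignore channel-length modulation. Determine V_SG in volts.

With gate tied to drain, V_SG = V_SD ≥ V_SG − |V_tp|, so the device is in saturation.
k_p = μ_pC_ox · (W/L) = 1.35 mA/V².
KCL at the drain: ½ k_p (V_SG − |V_tp|)² = (V_DD − V_SG)/R.
Let x = V_SG − 0.502. Then 16.1 x² + x − 10.3 = 0, giving x = 0.768 V (positive root), so V_SG = 1.27 V.
I_D = (V_DD − V_SG)/R = (10.8 − 1.27) / 23.9 = 0.399 mA.

V_SG = 1.27 V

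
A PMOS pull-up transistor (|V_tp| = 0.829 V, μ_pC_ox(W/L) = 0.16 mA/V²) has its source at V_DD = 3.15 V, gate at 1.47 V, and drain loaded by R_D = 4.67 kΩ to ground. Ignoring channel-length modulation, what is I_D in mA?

V_SG = V_DD − V_G = 3.15 − 1.47 = 1.68 V, so V_ov = 1.68 − 0.829 = 0.851 V.
Assume saturation: I_D = ½ k_p V_ov² = 0.5 × 0.16 × 0.851² = 0.0579 mA, giving V_SD = V_DD − I_D R_D = 3.15 − 0.0579 × 4.67 = 2.88 V.
V_SD = 2.88 V ≥ V_ov = 0.851 V, confirming saturation.

I_D = 0.0579 mA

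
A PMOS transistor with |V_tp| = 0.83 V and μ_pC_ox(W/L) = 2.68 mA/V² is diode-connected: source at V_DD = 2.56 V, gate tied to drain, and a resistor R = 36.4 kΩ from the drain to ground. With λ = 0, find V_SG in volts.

With gate tied to drain, V_SG = V_SD ≥ V_SG − |V_tp|, so the device is in saturation.
KCL at the drain: ½ k_p (V_SG − |V_tp|)² = (V_DD − V_SG)/R.
Let x = V_SG − 0.83. Then 48.8 x² + x − 1.73 = 0, giving x = 0.178 V (positive root), so V_SG = 1.01 V.
I_D = (V_DD − V_SG)/R = (2.56 − 1.01) / 36.4 = 0.0426 mA.

V_SG = 1.01 V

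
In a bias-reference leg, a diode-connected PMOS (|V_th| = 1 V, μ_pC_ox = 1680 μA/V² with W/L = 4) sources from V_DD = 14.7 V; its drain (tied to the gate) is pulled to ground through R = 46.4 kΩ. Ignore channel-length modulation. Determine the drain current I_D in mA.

I_D = 0.289 mA

With gate tied to drain, V_SG = V_SD ≥ V_SG − |V_th|, so the device is in saturation.
k_p = μ_pC_ox · (W/L) = 6.72 mA/V².
KCL at the drain: ½ k_p (V_SG − |V_th|)² = (V_DD − V_SG)/R.
Let x = V_SG − 1. Then 156 x² + x − 13.7 = 0, giving x = 0.293 V (positive root), so V_SG = 1.29 V.
I_D = (V_DD − V_SG)/R = (14.7 − 1.29) / 46.4 = 0.289 mA.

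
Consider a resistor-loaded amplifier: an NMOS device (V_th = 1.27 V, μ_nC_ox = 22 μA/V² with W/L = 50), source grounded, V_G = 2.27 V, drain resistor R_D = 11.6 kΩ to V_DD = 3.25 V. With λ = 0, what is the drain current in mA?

V_GS = V_G = 2.27 V, so V_ov = 2.27 − 1.27 = 1 V.
k_n = μ_nC_ox · (W/L) = 1.1 mA/V².
Assume saturation: I_D = ½ k_n V_ov² = 0.5 × 1.1 × 1² = 0.55 mA, giving V_DS = V_DD − I_D R_D = 3.25 − 0.55 × 11.6 = -3.13 V.
But -3.13 V < V_ov = 1 V, so the device is actually in triode.
In triode I_D = k_n[V_ov V_DS − ½ V_DS²] and I_D = (V_DD − V_DS)/R_D. Equating: 6.38 V_DS² − 13.76 V_DS + 3.25 = 0, giving V_DS = 0.27 V (the root below V_ov).
I_D = (3.25 − 0.27) / 11.6 = 0.257 mA.

I_D = 0.257 mA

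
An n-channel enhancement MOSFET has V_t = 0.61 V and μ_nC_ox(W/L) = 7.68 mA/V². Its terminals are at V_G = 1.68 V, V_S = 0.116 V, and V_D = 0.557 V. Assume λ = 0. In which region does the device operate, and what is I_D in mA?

Triode; I_D = 2.48 mA

V_GS = V_G − V_S = 1.68 − 0.116 = 1.56 V; V_DS = V_D − V_S = 0.557 − 0.116 = 0.441 V.
V_ov = V_GS − V_t = 1.56 − 0.61 = 0.954 V.
Since V_DS = 0.441 V < V_ov = 0.954 V, the device is in the triode region.
I_D = k_n [V_ov · V_DS − ½ V_DS²] = 7.68 × [0.954 × 0.441 − 0.5 × 0.441²] = 2.48 mA.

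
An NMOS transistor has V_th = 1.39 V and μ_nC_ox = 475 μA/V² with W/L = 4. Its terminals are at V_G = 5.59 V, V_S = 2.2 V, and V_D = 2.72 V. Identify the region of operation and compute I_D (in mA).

Triode; I_D = 1.72 mA

V_GS = V_G − V_S = 5.59 − 2.2 = 3.39 V; V_DS = V_D − V_S = 2.72 − 2.2 = 0.52 V.
k_n = μ_nC_ox · (W/L) = 1.9 mA/V².
V_ov = V_GS − V_th = 3.39 − 1.39 = 2 V.
Since V_DS = 0.52 V < V_ov = 2 V, the device is in the triode region.
I_D = k_n [V_ov · V_DS − ½ V_DS²] = 1.9 × [2 × 0.52 − 0.5 × 0.52²] = 1.72 mA.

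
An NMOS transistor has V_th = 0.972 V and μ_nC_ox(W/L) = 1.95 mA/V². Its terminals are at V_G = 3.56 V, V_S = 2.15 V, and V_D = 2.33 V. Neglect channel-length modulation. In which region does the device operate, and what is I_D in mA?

Triode; I_D = 0.122 mA

V_GS = V_G − V_S = 3.56 − 2.15 = 1.41 V; V_DS = V_D − V_S = 2.33 − 2.15 = 0.18 V.
V_ov = V_GS − V_th = 1.41 − 0.972 = 0.438 V.
Since V_DS = 0.18 V < V_ov = 0.438 V, the device is in the triode region.
I_D = k_n [V_ov · V_DS − ½ V_DS²] = 1.95 × [0.438 × 0.18 − 0.5 × 0.18²] = 0.122 mA.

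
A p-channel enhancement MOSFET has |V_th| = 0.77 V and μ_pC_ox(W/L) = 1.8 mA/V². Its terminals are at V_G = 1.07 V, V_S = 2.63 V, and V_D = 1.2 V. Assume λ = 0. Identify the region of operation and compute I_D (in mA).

V_SG = V_S − V_G = 2.63 − 1.07 = 1.56 V; V_SD = V_S − V_D = 2.63 − 1.2 = 1.43 V.
V_ov = V_SG − |V_th| = 1.56 − 0.77 = 0.79 V.
Since V_SD = 1.43 V ≥ V_ov = 0.79 V, the device is in saturation.
I_D = ½ k_p V_ov² = 0.5 × 1.8 × 0.79² = 0.562 mA.

Saturation; I_D = 0.562 mA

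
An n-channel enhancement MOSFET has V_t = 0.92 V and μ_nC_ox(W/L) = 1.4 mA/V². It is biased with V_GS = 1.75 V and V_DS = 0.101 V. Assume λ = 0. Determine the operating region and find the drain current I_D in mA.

Triode; I_D = 0.110 mA

V_ov = V_GS − V_t = 1.75 − 0.92 = 0.83 V.
Since V_DS = 0.101 V < V_ov = 0.83 V, the device is in the triode region.
I_D = k_n [V_ov · V_DS − ½ V_DS²] = 1.4 × [0.83 × 0.101 − 0.5 × 0.101²] = 0.11 mA.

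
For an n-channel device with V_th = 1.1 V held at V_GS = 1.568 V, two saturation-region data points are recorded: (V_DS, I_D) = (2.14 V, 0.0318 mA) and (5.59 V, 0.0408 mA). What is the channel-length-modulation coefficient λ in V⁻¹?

With V_GS fixed, I_D ∝ (1 + λ V_DS) in saturation, so I_D2/I_D1 = (1 + λ V_DS2)/(1 + λ V_DS1).
0.0408/0.0318 = 1.283 = (1 + 5.59 λ)/(1 + 2.14 λ).
Solving: λ (I_D1 V_DS2 − I_D2 V_DS1) = I_D2 − I_D1, so λ = (0.0408 − 0.0318) / (0.0318 × 5.59 − 0.0408 × 2.14) = 0.009 / 0.0904 = 0.0995 V⁻¹.

λ = 0.0995 V⁻¹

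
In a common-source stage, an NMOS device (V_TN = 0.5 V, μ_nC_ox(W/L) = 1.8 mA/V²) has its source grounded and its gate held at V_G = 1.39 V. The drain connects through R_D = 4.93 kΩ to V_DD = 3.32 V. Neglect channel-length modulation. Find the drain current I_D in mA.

I_D = 0.573 mA

V_GS = V_G = 1.39 V, so V_ov = 1.39 − 0.5 = 0.89 V.
Assume saturation: I_D = ½ k_n V_ov² = 0.5 × 1.8 × 0.89² = 0.713 mA, giving V_DS = V_DD − I_D R_D = 3.32 − 0.713 × 4.93 = -0.195 V.
But -0.195 V < V_ov = 0.89 V, so the device is actually in triode.
In triode I_D = k_n[V_ov V_DS − ½ V_DS²] and I_D = (V_DD − V_DS)/R_D. Equating: 4.44 V_DS² − 8.898 V_DS + 3.32 = 0, giving V_DS = 0.496 V (the root below V_ov).
I_D = (3.32 − 0.496) / 4.93 = 0.573 mA.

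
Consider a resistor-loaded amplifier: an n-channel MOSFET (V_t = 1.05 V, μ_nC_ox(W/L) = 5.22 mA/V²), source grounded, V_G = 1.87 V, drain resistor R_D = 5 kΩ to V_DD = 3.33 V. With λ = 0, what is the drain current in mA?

I_D = 0.633 mA

V_GS = V_G = 1.87 V, so V_ov = 1.87 − 1.05 = 0.82 V.
Assume saturation: I_D = ½ k_n V_ov² = 0.5 × 5.22 × 0.82² = 1.75 mA, giving V_DS = V_DD − I_D R_D = 3.33 − 1.75 × 5 = -5.44 V.
But -5.44 V < V_ov = 0.82 V, so the device is actually in triode.
In triode I_D = k_n[V_ov V_DS − ½ V_DS²] and I_D = (V_DD − V_DS)/R_D. Equating: 13 V_DS² − 22.4 V_DS + 3.33 = 0, giving V_DS = 0.164 V (the root below V_ov).
I_D = (3.33 − 0.164) / 5 = 0.633 mA.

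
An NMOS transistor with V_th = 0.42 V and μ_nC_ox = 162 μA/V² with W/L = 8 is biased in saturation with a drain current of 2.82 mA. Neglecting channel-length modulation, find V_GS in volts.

V_GS = 2.51 V

k_n = μ_nC_ox · (W/L) = 1.296 mA/V².
In saturation I_D = ½ k_n (V_GS − V_th)², so V_GS − V_th = √(2 I_D / k_n) = √(2 × 2.82 / 1.296) = 2.09 V.
V_GS = 0.42 + 2.09 = 2.51 V.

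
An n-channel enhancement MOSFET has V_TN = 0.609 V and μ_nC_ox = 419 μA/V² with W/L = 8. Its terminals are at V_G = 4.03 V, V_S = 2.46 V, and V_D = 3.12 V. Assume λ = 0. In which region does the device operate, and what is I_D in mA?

Triode; I_D = 1.40 mA

V_GS = V_G − V_S = 4.03 − 2.46 = 1.57 V; V_DS = V_D − V_S = 3.12 − 2.46 = 0.66 V.
k_n = μ_nC_ox · (W/L) = 3.352 mA/V².
V_ov = V_GS − V_TN = 1.57 − 0.609 = 0.961 V.
Since V_DS = 0.66 V < V_ov = 0.961 V, the device is in the triode region.
I_D = k_n [V_ov · V_DS − ½ V_DS²] = 3.352 × [0.961 × 0.66 − 0.5 × 0.66²] = 1.4 mA.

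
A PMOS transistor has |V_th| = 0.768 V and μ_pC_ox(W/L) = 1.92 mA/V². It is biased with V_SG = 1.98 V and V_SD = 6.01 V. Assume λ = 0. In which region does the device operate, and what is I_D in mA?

V_ov = V_SG − |V_th| = 1.98 − 0.768 = 1.21 V.
Since V_SD = 6.01 V ≥ V_ov = 1.21 V, the device is in saturation.
I_D = ½ k_p V_ov² = 0.5 × 1.92 × 1.21² = 1.41 mA.

Saturation; I_D = 1.41 mA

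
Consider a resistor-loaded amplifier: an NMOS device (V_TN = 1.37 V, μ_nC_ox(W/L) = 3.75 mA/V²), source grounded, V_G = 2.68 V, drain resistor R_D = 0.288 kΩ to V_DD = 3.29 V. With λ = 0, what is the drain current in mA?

I_D = 3.22 mA

V_GS = V_G = 2.68 V, so V_ov = 2.68 − 1.37 = 1.31 V.
Assume saturation: I_D = ½ k_n V_ov² = 0.5 × 3.75 × 1.31² = 3.22 mA, giving V_DS = V_DD − I_D R_D = 3.29 − 3.22 × 0.288 = 2.36 V.
V_DS = 2.36 V ≥ V_ov = 1.31 V, confirming saturation.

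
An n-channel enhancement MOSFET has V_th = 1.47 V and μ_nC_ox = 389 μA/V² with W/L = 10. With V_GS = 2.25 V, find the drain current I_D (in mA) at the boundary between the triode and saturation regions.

I_D = 1.18 mA

At the boundary V_DS = V_ov = V_GS − V_th = 2.25 − 1.47 = 0.78 V.
k_n = μ_nC_ox · (W/L) = 3.89 mA/V².
I_D = ½ k_n V_ov² = 0.5 × 3.89 × 0.78² = 1.18 mA.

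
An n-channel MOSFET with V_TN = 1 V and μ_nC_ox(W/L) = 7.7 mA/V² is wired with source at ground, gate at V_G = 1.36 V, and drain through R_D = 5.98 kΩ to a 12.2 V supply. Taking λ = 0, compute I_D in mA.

V_GS = V_G = 1.36 V, so V_ov = 1.36 − 1 = 0.36 V.
Assume saturation: I_D = ½ k_n V_ov² = 0.5 × 7.7 × 0.36² = 0.499 mA, giving V_DS = V_DD − I_D R_D = 12.2 − 0.499 × 5.98 = 9.22 V.
V_DS = 9.22 V ≥ V_ov = 0.36 V, confirming saturation.

I_D = 0.499 mA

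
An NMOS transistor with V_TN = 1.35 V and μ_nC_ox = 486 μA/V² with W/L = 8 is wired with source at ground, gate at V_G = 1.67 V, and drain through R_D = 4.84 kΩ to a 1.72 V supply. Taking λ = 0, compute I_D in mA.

V_GS = V_G = 1.67 V, so V_ov = 1.67 − 1.35 = 0.32 V.
k_n = μ_nC_ox · (W/L) = 3.888 mA/V².
Assume saturation: I_D = ½ k_n V_ov² = 0.5 × 3.888 × 0.32² = 0.199 mA, giving V_DS = V_DD − I_D R_D = 1.72 − 0.199 × 4.84 = 0.757 V.
V_DS = 0.757 V ≥ V_ov = 0.32 V, confirming saturation.

I_D = 0.199 mA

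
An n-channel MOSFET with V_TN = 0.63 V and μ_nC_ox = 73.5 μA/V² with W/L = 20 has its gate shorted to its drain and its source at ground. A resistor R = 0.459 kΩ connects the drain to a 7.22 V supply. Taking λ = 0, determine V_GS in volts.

V_GS = 3.81 V

With gate tied to drain, V_GS = V_DS ≥ V_GS − V_TN, so the device is in saturation.
k_n = μ_nC_ox · (W/L) = 1.47 mA/V².
KCL at the drain: ½ k_n (V_GS − V_TN)² = (V_DD − V_GS)/R.
Let x = V_GS − 0.63. Then 0.337 x² + x − 6.59 = 0, giving x = 3.18 V (positive root), so V_GS = 3.81 V.
I_D = (V_DD − V_GS)/R = (7.22 − 3.81) / 0.459 = 7.43 mA.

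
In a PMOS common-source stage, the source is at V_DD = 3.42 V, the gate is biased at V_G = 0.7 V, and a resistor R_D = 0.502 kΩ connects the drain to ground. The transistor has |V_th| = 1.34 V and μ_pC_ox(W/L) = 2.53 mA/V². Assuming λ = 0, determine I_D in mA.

I_D = 2.41 mA

V_SG = V_DD − V_G = 3.42 − 0.7 = 2.72 V, so V_ov = 2.72 − 1.34 = 1.38 V.
Assume saturation: I_D = ½ k_p V_ov² = 0.5 × 2.53 × 1.38² = 2.41 mA, giving V_SD = V_DD − I_D R_D = 3.42 − 2.41 × 0.502 = 2.21 V.
V_SD = 2.21 V ≥ V_ov = 1.38 V, confirming saturation.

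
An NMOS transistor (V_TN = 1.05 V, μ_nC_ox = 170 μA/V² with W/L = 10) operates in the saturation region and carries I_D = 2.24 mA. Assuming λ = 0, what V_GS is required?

k_n = μ_nC_ox · (W/L) = 1.7 mA/V².
In saturation I_D = ½ k_n (V_GS − V_TN)², so V_GS − V_TN = √(2 I_D / k_n) = √(2 × 2.24 / 1.7) = 1.62 V.
V_GS = 1.05 + 1.62 = 2.67 V.

V_GS = 2.67 V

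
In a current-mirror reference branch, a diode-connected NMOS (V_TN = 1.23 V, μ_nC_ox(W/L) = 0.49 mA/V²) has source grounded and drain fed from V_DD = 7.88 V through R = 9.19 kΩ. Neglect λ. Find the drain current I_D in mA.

I_D = 0.559 mA

With gate tied to drain, V_GS = V_DS ≥ V_GS − V_TN, so the device is in saturation.
KCL at the drain: ½ k_n (V_GS − V_TN)² = (V_DD − V_GS)/R.
Let x = V_GS − 1.23. Then 2.25 x² + x − 6.65 = 0, giving x = 1.51 V (positive root), so V_GS = 2.74 V.
I_D = (V_DD − V_GS)/R = (7.88 − 2.74) / 9.19 = 0.559 mA.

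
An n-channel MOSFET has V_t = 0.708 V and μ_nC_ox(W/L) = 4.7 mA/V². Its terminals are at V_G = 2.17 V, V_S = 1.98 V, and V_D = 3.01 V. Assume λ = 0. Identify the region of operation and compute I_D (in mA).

V_GS = V_G − V_S = 2.17 − 1.98 = 0.19 V; V_DS = V_D − V_S = 3.01 − 1.98 = 1.03 V.
V_GS = 0.19 V < V_t = 0.708 V, so the transistor is in cutoff.

Cutoff; I_D = 0 mA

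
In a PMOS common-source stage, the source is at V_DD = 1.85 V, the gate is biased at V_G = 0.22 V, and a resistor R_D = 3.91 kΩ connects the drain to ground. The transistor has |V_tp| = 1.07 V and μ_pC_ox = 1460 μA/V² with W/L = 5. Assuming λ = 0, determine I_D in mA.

V_SG = V_DD − V_G = 1.85 − 0.22 = 1.63 V, so V_ov = 1.63 − 1.07 = 0.56 V.
k_p = μ_pC_ox · (W/L) = 7.3 mA/V².
Assume saturation: I_D = ½ k_p V_ov² = 0.5 × 7.3 × 0.56² = 1.14 mA, giving V_SD = V_DD − I_D R_D = 1.85 − 1.14 × 3.91 = -2.63 V.
But -2.63 V < V_ov = 0.56 V, so the device is actually in triode.
In triode I_D = k_p[V_ov V_SD − ½ V_SD²] and I_D = (V_DD − V_SD)/R_D. Equating: 14.3 V_SD² − 16.98 V_SD + 1.85 = 0, giving V_SD = 0.121 V (the root below V_ov).
I_D = (1.85 − 0.121) / 3.91 = 0.442 mA.

I_D = 0.442 mA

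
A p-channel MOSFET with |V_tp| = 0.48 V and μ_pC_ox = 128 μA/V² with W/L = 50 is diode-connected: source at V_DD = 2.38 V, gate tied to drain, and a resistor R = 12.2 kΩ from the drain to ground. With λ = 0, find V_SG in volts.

V_SG = 0.688 V

With gate tied to drain, V_SG = V_SD ≥ V_SG − |V_tp|, so the device is in saturation.
k_p = μ_pC_ox · (W/L) = 6.4 mA/V².
KCL at the drain: ½ k_p (V_SG − |V_tp|)² = (V_DD − V_SG)/R.
Let x = V_SG − 0.48. Then 39 x² + x − 1.9 = 0, giving x = 0.208 V (positive root), so V_SG = 0.688 V.
I_D = (V_DD − V_SG)/R = (2.38 − 0.688) / 12.2 = 0.139 mA.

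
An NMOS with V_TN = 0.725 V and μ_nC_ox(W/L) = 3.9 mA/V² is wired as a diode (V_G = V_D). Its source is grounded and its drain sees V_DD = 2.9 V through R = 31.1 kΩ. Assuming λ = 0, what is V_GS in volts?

With gate tied to drain, V_GS = V_DS ≥ V_GS − V_TN, so the device is in saturation.
KCL at the drain: ½ k_n (V_GS − V_TN)² = (V_DD − V_GS)/R.
Let x = V_GS − 0.725. Then 60.6 x² + x − 2.175 = 0, giving x = 0.181 V (positive root), so V_GS = 0.906 V.
I_D = (V_DD − V_GS)/R = (2.9 − 0.906) / 31.1 = 0.0641 mA.

V_GS = 0.906 V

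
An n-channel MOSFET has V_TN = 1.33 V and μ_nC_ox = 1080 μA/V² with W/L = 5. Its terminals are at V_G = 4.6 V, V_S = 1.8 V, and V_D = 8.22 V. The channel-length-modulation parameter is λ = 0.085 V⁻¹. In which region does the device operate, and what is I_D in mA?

V_GS = V_G − V_S = 4.6 − 1.8 = 2.8 V; V_DS = V_D − V_S = 8.22 − 1.8 = 6.42 V.
k_n = μ_nC_ox · (W/L) = 5.4 mA/V².
V_ov = V_GS − V_TN = 2.8 − 1.33 = 1.47 V.
Since V_DS = 6.42 V ≥ V_ov = 1.47 V, the device is in saturation.
I_D = ½ k_n V_ov² (1 + λ V_DS) = 0.5 × 5.4 × 1.47² × (1 + 0.085 × 6.42) = 9.02 mA.

Saturation; I_D = 9.02 mA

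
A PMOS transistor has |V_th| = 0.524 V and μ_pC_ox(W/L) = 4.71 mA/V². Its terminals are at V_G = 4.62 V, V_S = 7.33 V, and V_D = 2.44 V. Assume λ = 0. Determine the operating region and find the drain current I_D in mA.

Saturation; I_D = 11.3 mA

V_SG = V_S − V_G = 7.33 − 4.62 = 2.71 V; V_SD = V_S − V_D = 7.33 − 2.44 = 4.89 V.
V_ov = V_SG − |V_th| = 2.71 − 0.524 = 2.19 V.
Since V_SD = 4.89 V ≥ V_ov = 2.19 V, the device is in saturation.
I_D = ½ k_p V_ov² = 0.5 × 4.71 × 2.19² = 11.3 mA.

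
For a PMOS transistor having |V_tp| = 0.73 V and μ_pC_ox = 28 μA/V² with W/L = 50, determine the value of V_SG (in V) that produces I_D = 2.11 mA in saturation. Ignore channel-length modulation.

V_SG = 2.47 V

k_p = μ_pC_ox · (W/L) = 1.4 mA/V².
In saturation I_D = ½ k_p (V_SG − |V_tp|)², so V_SG − |V_tp| = √(2 I_D / k_p) = √(2 × 2.11 / 1.4) = 1.74 V.
V_SG = 0.73 + 1.74 = 2.47 V.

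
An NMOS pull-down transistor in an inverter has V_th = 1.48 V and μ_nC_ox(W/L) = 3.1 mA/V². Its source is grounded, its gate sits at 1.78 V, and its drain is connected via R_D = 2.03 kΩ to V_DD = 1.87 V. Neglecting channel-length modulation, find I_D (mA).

I_D = 0.140 mA

V_GS = V_G = 1.78 V, so V_ov = 1.78 − 1.48 = 0.3 V.
Assume saturation: I_D = ½ k_n V_ov² = 0.5 × 3.1 × 0.3² = 0.14 mA, giving V_DS = V_DD − I_D R_D = 1.87 − 0.14 × 2.03 = 1.59 V.
V_DS = 1.59 V ≥ V_ov = 0.3 V, confirming saturation.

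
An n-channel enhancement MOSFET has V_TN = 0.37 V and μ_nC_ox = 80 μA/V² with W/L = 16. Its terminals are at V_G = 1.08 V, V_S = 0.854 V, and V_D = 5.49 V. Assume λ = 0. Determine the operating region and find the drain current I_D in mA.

Cutoff; I_D = 0 mA

V_GS = V_G − V_S = 1.08 − 0.854 = 0.226 V; V_DS = V_D − V_S = 5.49 − 0.854 = 4.64 V.
V_GS = 0.226 V < V_TN = 0.37 V, so the transistor is in cutoff.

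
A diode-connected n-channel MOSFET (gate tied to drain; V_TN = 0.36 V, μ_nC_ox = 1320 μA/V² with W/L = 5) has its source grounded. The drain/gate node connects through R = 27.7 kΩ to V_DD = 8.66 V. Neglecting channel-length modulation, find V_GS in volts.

With gate tied to drain, V_GS = V_DS ≥ V_GS − V_TN, so the device is in saturation.
k_n = μ_nC_ox · (W/L) = 6.6 mA/V².
KCL at the drain: ½ k_n (V_GS − V_TN)² = (V_DD − V_GS)/R.
Let x = V_GS − 0.36. Then 91.4 x² + x − 8.3 = 0, giving x = 0.296 V (positive root), so V_GS = 0.656 V.
I_D = (V_DD − V_GS)/R = (8.66 − 0.656) / 27.7 = 0.289 mA.

V_GS = 0.656 V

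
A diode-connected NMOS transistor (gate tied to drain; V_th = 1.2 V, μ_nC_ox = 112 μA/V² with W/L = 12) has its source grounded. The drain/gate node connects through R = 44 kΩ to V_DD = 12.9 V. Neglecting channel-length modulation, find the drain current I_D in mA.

With gate tied to drain, V_GS = V_DS ≥ V_GS − V_th, so the device is in saturation.
k_n = μ_nC_ox · (W/L) = 1.344 mA/V².
KCL at the drain: ½ k_n (V_GS − V_th)² = (V_DD − V_GS)/R.
Let x = V_GS − 1.2. Then 29.6 x² + x − 11.7 = 0, giving x = 0.612 V (positive root), so V_GS = 1.81 V.
I_D = (V_DD − V_GS)/R = (12.9 − 1.81) / 44 = 0.252 mA.

I_D = 0.252 mA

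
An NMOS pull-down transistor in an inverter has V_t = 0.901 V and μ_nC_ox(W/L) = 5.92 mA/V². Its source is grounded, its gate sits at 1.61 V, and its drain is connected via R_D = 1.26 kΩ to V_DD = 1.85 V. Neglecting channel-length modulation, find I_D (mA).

V_GS = V_G = 1.61 V, so V_ov = 1.61 − 0.901 = 0.709 V.
Assume saturation: I_D = ½ k_n V_ov² = 0.5 × 5.92 × 0.709² = 1.49 mA, giving V_DS = V_DD − I_D R_D = 1.85 − 1.49 × 1.26 = -0.0248 V.
But -0.0248 V < V_ov = 0.709 V, so the device is actually in triode.
In triode I_D = k_n[V_ov V_DS − ½ V_DS²] and I_D = (V_DD − V_DS)/R_D. Equating: 3.73 V_DS² − 6.289 V_DS + 1.85 = 0, giving V_DS = 0.38 V (the root below V_ov).
I_D = (1.85 − 0.38) / 1.26 = 1.17 mA.

I_D = 1.17 mA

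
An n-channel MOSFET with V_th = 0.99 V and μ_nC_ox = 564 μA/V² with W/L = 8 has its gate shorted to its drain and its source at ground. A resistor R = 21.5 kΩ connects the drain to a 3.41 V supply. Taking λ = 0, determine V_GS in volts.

With gate tied to drain, V_GS = V_DS ≥ V_GS − V_th, so the device is in saturation.
k_n = μ_nC_ox · (W/L) = 4.512 mA/V².
KCL at the drain: ½ k_n (V_GS − V_th)² = (V_DD − V_GS)/R.
Let x = V_GS − 0.99. Then 48.5 x² + x − 2.42 = 0, giving x = 0.213 V (positive root), so V_GS = 1.2 V.
I_D = (V_DD − V_GS)/R = (3.41 − 1.2) / 21.5 = 0.103 mA.

V_GS = 1.20 V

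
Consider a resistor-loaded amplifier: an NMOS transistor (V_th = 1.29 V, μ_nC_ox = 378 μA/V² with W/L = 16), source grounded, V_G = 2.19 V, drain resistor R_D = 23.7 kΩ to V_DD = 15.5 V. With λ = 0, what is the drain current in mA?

V_GS = V_G = 2.19 V, so V_ov = 2.19 − 1.29 = 0.9 V.
k_n = μ_nC_ox · (W/L) = 6.048 mA/V².
Assume saturation: I_D = ½ k_n V_ov² = 0.5 × 6.048 × 0.9² = 2.45 mA, giving V_DS = V_DD − I_D R_D = 15.5 − 2.45 × 23.7 = -42.6 V.
But -42.6 V < V_ov = 0.9 V, so the device is actually in triode.
In triode I_D = k_n[V_ov V_DS − ½ V_DS²] and I_D = (V_DD − V_DS)/R_D. Equating: 71.7 V_DS² − 130 V_DS + 15.5 = 0, giving V_DS = 0.128 V (the root below V_ov).
I_D = (15.5 − 0.128) / 23.7 = 0.649 mA.

I_D = 0.649 mA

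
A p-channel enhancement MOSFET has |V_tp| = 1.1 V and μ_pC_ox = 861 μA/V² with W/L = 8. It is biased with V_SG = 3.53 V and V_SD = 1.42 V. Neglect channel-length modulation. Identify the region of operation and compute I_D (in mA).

k_p = μ_pC_ox · (W/L) = 6.888 mA/V².
V_ov = V_SG − |V_tp| = 3.53 − 1.1 = 2.43 V.
Since V_SD = 1.42 V < V_ov = 2.43 V, the device is in the triode region.
I_D = k_p [V_ov · V_SD − ½ V_SD²] = 6.888 × [2.43 × 1.42 − 0.5 × 1.42²] = 16.8 mA.

Triode; I_D = 16.8 mA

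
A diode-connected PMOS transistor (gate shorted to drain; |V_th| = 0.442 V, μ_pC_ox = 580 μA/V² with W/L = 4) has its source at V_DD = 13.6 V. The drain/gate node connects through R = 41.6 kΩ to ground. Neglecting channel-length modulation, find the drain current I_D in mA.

With gate tied to drain, V_SG = V_SD ≥ V_SG − |V_th|, so the device is in saturation.
k_p = μ_pC_ox · (W/L) = 2.32 mA/V².
KCL at the drain: ½ k_p (V_SG − |V_th|)² = (V_DD − V_SG)/R.
Let x = V_SG − 0.442. Then 48.3 x² + x − 13.16 = 0, giving x = 0.512 V (positive root), so V_SG = 0.954 V.
I_D = (V_DD − V_SG)/R = (13.6 − 0.954) / 41.6 = 0.304 mA.

I_D = 0.304 mA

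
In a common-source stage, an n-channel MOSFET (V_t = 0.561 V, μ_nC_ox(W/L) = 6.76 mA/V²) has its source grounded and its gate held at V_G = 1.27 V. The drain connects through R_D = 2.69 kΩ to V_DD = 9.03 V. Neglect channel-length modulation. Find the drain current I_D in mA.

V_GS = V_G = 1.27 V, so V_ov = 1.27 − 0.561 = 0.709 V.
Assume saturation: I_D = ½ k_n V_ov² = 0.5 × 6.76 × 0.709² = 1.7 mA, giving V_DS = V_DD − I_D R_D = 9.03 − 1.7 × 2.69 = 4.46 V.
V_DS = 4.46 V ≥ V_ov = 0.709 V, confirming saturation.

I_D = 1.70 mA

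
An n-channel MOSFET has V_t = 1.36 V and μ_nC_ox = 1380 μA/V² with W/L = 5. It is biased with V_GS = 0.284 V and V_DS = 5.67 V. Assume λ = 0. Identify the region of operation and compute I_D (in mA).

V_GS = 0.284 V < V_t = 1.36 V, so the transistor is in cutoff.

Cutoff; I_D = 0 mA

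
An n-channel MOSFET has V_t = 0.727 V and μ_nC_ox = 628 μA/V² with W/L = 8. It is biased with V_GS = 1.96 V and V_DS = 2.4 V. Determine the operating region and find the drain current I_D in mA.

k_n = μ_nC_ox · (W/L) = 5.024 mA/V².
V_ov = V_GS − V_t = 1.96 − 0.727 = 1.23 V.
Since V_DS = 2.4 V ≥ V_ov = 1.23 V, the device is in saturation.
I_D = ½ k_n V_ov² = 0.5 × 5.024 × 1.23² = 3.82 mA.

Saturation; I_D = 3.82 mA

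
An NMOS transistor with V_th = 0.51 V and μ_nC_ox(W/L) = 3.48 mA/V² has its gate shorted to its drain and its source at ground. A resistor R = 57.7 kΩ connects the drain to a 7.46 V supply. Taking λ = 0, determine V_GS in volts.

V_GS = 0.768 V

With gate tied to drain, V_GS = V_DS ≥ V_GS − V_th, so the device is in saturation.
KCL at the drain: ½ k_n (V_GS − V_th)² = (V_DD − V_GS)/R.
Let x = V_GS − 0.51. Then 100 x² + x − 6.95 = 0, giving x = 0.258 V (positive root), so V_GS = 0.768 V.
I_D = (V_DD − V_GS)/R = (7.46 − 0.768) / 57.7 = 0.116 mA.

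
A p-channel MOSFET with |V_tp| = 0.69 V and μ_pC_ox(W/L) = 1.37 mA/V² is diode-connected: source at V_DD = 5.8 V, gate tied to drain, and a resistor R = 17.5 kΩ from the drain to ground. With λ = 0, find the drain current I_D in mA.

I_D = 0.257 mA

With gate tied to drain, V_SG = V_SD ≥ V_SG − |V_tp|, so the device is in saturation.
KCL at the drain: ½ k_p (V_SG − |V_tp|)² = (V_DD − V_SG)/R.
Let x = V_SG − 0.69. Then 12 x² + x − 5.11 = 0, giving x = 0.613 V (positive root), so V_SG = 1.3 V.
I_D = (V_DD − V_SG)/R = (5.8 − 1.3) / 17.5 = 0.257 mA.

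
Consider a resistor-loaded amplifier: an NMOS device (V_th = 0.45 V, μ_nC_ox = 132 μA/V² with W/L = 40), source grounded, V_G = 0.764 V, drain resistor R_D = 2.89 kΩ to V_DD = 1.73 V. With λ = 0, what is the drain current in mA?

V_GS = V_G = 0.764 V, so V_ov = 0.764 − 0.45 = 0.314 V.
k_n = μ_nC_ox · (W/L) = 5.28 mA/V².
Assume saturation: I_D = ½ k_n V_ov² = 0.5 × 5.28 × 0.314² = 0.26 mA, giving V_DS = V_DD − I_D R_D = 1.73 − 0.26 × 2.89 = 0.978 V.
V_DS = 0.978 V ≥ V_ov = 0.314 V, confirming saturation.

I_D = 0.260 mA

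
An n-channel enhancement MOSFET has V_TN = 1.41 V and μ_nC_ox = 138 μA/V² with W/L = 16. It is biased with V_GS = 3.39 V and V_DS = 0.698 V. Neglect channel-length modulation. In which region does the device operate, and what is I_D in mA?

Triode; I_D = 2.51 mA

k_n = μ_nC_ox · (W/L) = 2.208 mA/V².
V_ov = V_GS − V_TN = 3.39 − 1.41 = 1.98 V.
Since V_DS = 0.698 V < V_ov = 1.98 V, the device is in the triode region.
I_D = k_n [V_ov · V_DS − ½ V_DS²] = 2.208 × [1.98 × 0.698 − 0.5 × 0.698²] = 2.51 mA.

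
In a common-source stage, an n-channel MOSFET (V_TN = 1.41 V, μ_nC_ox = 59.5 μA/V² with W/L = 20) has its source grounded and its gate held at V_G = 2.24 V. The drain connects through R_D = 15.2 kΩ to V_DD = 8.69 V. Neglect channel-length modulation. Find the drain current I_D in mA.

V_GS = V_G = 2.24 V, so V_ov = 2.24 − 1.41 = 0.83 V.
k_n = μ_nC_ox · (W/L) = 1.19 mA/V².
Assume saturation: I_D = ½ k_n V_ov² = 0.5 × 1.19 × 0.83² = 0.41 mA, giving V_DS = V_DD − I_D R_D = 8.69 − 0.41 × 15.2 = 2.46 V.
V_DS = 2.46 V ≥ V_ov = 0.83 V, confirming saturation.

I_D = 0.410 mA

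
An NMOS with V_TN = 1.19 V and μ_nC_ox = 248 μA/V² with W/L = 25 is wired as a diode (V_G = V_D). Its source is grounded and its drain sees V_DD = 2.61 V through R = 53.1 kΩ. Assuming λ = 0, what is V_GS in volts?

V_GS = 1.28 V

With gate tied to drain, V_GS = V_DS ≥ V_GS − V_TN, so the device is in saturation.
k_n = μ_nC_ox · (W/L) = 6.2 mA/V².
KCL at the drain: ½ k_n (V_GS − V_TN)² = (V_DD − V_GS)/R.
Let x = V_GS − 1.19. Then 165 x² + x − 1.42 = 0, giving x = 0.0899 V (positive root), so V_GS = 1.28 V.
I_D = (V_DD − V_GS)/R = (2.61 − 1.28) / 53.1 = 0.025 mA.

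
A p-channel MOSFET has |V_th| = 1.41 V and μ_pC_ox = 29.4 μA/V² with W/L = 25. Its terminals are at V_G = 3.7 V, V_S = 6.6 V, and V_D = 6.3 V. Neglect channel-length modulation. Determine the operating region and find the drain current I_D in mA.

V_SG = V_S − V_G = 6.6 − 3.7 = 2.9 V; V_SD = V_S − V_D = 6.6 − 6.3 = 0.3 V.
k_p = μ_pC_ox · (W/L) = 0.735 mA/V².
V_ov = V_SG − |V_th| = 2.9 − 1.41 = 1.49 V.
Since V_SD = 0.3 V < V_ov = 1.49 V, the device is in the triode region.
I_D = k_p [V_ov · V_SD − ½ V_SD²] = 0.735 × [1.49 × 0.3 − 0.5 × 0.3²] = 0.295 mA.

Triode; I_D = 0.295 mA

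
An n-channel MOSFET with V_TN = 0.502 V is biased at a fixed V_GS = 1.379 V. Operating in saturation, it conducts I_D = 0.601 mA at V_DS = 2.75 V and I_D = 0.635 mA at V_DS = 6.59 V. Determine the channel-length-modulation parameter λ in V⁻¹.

With V_GS fixed, I_D ∝ (1 + λ V_DS) in saturation, so I_D2/I_D1 = (1 + λ V_DS2)/(1 + λ V_DS1).
0.635/0.601 = 1.057 = (1 + 6.59 λ)/(1 + 2.75 λ).
Solving: λ (I_D1 V_DS2 − I_D2 V_DS1) = I_D2 − I_D1, so λ = (0.635 − 0.601) / (0.601 × 6.59 − 0.635 × 2.75) = 0.034 / 2.21 = 0.0154 V⁻¹.

λ = 0.0154 V⁻¹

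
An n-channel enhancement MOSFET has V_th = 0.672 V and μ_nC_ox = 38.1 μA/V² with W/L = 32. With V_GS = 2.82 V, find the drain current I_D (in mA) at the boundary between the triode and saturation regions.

I_D = 2.81 mA

At the boundary V_DS = V_ov = V_GS − V_th = 2.82 − 0.672 = 2.15 V.
k_n = μ_nC_ox · (W/L) = 1.219 mA/V².
I_D = ½ k_n V_ov² = 0.5 × 1.219 × 2.15² = 2.81 mA.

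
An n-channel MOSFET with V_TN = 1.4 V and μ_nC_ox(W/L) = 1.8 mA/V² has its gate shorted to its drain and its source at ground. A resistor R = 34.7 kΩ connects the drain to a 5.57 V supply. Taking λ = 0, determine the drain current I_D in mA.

With gate tied to drain, V_GS = V_DS ≥ V_GS − V_TN, so the device is in saturation.
KCL at the drain: ½ k_n (V_GS − V_TN)² = (V_DD − V_GS)/R.
Let x = V_GS − 1.4. Then 31.2 x² + x − 4.17 = 0, giving x = 0.35 V (positive root), so V_GS = 1.75 V.
I_D = (V_DD − V_GS)/R = (5.57 − 1.75) / 34.7 = 0.11 mA.

I_D = 0.110 mA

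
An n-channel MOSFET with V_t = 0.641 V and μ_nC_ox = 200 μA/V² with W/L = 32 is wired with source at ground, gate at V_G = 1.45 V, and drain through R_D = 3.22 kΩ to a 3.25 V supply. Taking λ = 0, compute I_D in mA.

I_D = 0.944 mA

V_GS = V_G = 1.45 V, so V_ov = 1.45 − 0.641 = 0.809 V.
k_n = μ_nC_ox · (W/L) = 6.4 mA/V².
Assume saturation: I_D = ½ k_n V_ov² = 0.5 × 6.4 × 0.809² = 2.09 mA, giving V_DS = V_DD − I_D R_D = 3.25 − 2.09 × 3.22 = -3.49 V.
But -3.49 V < V_ov = 0.809 V, so the device is actually in triode.
In triode I_D = k_n[V_ov V_DS − ½ V_DS²] and I_D = (V_DD − V_DS)/R_D. Equating: 10.3 V_DS² − 17.67 V_DS + 3.25 = 0, giving V_DS = 0.209 V (the root below V_ov).
I_D = (3.25 − 0.209) / 3.22 = 0.944 mA.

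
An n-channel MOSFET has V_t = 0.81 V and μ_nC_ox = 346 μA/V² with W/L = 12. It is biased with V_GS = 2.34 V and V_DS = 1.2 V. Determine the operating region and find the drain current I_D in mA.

Triode; I_D = 4.63 mA

k_n = μ_nC_ox · (W/L) = 4.152 mA/V².
V_ov = V_GS − V_t = 2.34 − 0.81 = 1.53 V.
Since V_DS = 1.2 V < V_ov = 1.53 V, the device is in the triode region.
I_D = k_n [V_ov · V_DS − ½ V_DS²] = 4.152 × [1.53 × 1.2 − 0.5 × 1.2²] = 4.63 mA.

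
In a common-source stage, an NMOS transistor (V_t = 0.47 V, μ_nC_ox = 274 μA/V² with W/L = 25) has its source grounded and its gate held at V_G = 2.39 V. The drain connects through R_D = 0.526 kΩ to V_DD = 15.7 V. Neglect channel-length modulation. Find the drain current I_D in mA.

V_GS = V_G = 2.39 V, so V_ov = 2.39 − 0.47 = 1.92 V.
k_n = μ_nC_ox · (W/L) = 6.85 mA/V².
Assume saturation: I_D = ½ k_n V_ov² = 0.5 × 6.85 × 1.92² = 12.6 mA, giving V_DS = V_DD − I_D R_D = 15.7 − 12.6 × 0.526 = 9.06 V.
V_DS = 9.06 V ≥ V_ov = 1.92 V, confirming saturation.

I_D = 12.6 mA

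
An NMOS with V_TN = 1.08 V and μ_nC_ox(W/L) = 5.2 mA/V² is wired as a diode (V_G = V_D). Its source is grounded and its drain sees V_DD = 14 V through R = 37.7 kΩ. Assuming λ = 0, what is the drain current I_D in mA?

I_D = 0.333 mA

With gate tied to drain, V_GS = V_DS ≥ V_GS − V_TN, so the device is in saturation.
KCL at the drain: ½ k_n (V_GS − V_TN)² = (V_DD − V_GS)/R.
Let x = V_GS − 1.08. Then 98 x² + x − 12.92 = 0, giving x = 0.358 V (positive root), so V_GS = 1.44 V.
I_D = (V_DD − V_GS)/R = (14 − 1.44) / 37.7 = 0.333 mA.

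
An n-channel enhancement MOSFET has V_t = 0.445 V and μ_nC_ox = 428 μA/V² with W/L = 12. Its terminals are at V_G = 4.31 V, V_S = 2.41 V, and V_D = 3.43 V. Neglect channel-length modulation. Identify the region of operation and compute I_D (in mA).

Triode; I_D = 4.95 mA

V_GS = V_G − V_S = 4.31 − 2.41 = 1.9 V; V_DS = V_D − V_S = 3.43 − 2.41 = 1.02 V.
k_n = μ_nC_ox · (W/L) = 5.136 mA/V².
V_ov = V_GS − V_t = 1.9 − 0.445 = 1.45 V.
Since V_DS = 1.02 V < V_ov = 1.45 V, the device is in the triode region.
I_D = k_n [V_ov · V_DS − ½ V_DS²] = 5.136 × [1.45 × 1.02 − 0.5 × 1.02²] = 4.95 mA.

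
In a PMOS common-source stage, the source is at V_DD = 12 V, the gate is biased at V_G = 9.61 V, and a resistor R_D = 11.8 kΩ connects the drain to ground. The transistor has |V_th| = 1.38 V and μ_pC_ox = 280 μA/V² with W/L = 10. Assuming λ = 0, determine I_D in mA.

V_SG = V_DD − V_G = 12 − 9.61 = 2.39 V, so V_ov = 2.39 − 1.38 = 1.01 V.
k_p = μ_pC_ox · (W/L) = 2.8 mA/V².
Assume saturation: I_D = ½ k_p V_ov² = 0.5 × 2.8 × 1.01² = 1.43 mA, giving V_SD = V_DD − I_D R_D = 12 − 1.43 × 11.8 = -4.85 V.
But -4.85 V < V_ov = 1.01 V, so the device is actually in triode.
In triode I_D = k_p[V_ov V_SD − ½ V_SD²] and I_D = (V_DD − V_SD)/R_D. Equating: 16.5 V_SD² − 34.37 V_SD + 12 = 0, giving V_SD = 0.444 V (the root below V_ov).
I_D = (12 − 0.444) / 11.8 = 0.979 mA.

I_D = 0.979 mA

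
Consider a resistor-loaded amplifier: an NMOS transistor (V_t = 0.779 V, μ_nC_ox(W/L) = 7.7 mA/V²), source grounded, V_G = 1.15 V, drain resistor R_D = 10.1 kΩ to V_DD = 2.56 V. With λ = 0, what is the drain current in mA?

V_GS = V_G = 1.15 V, so V_ov = 1.15 − 0.779 = 0.371 V.
Assume saturation: I_D = ½ k_n V_ov² = 0.5 × 7.7 × 0.371² = 0.53 mA, giving V_DS = V_DD − I_D R_D = 2.56 − 0.53 × 10.1 = -2.79 V.
But -2.79 V < V_ov = 0.371 V, so the device is actually in triode.
In triode I_D = k_n[V_ov V_DS − ½ V_DS²] and I_D = (V_DD − V_DS)/R_D. Equating: 38.9 V_DS² − 29.85 V_DS + 2.56 = 0, giving V_DS = 0.0984 V (the root below V_ov).
I_D = (2.56 − 0.0984) / 10.1 = 0.244 mA.

I_D = 0.244 mA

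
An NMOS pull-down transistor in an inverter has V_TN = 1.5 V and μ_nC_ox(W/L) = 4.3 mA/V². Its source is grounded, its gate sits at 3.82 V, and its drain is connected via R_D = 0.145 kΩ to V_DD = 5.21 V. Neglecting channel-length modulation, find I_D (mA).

I_D = 11.6 mA

V_GS = V_G = 3.82 V, so V_ov = 3.82 − 1.5 = 2.32 V.
Assume saturation: I_D = ½ k_n V_ov² = 0.5 × 4.3 × 2.32² = 11.6 mA, giving V_DS = V_DD − I_D R_D = 5.21 − 11.6 × 0.145 = 3.53 V.
V_DS = 3.53 V ≥ V_ov = 2.32 V, confirming saturation.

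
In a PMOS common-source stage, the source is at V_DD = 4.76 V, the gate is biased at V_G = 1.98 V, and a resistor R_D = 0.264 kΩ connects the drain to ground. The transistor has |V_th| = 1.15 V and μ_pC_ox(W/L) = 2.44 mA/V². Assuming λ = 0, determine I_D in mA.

I_D = 3.24 mA

V_SG = V_DD − V_G = 4.76 − 1.98 = 2.78 V, so V_ov = 2.78 − 1.15 = 1.63 V.
Assume saturation: I_D = ½ k_p V_ov² = 0.5 × 2.44 × 1.63² = 3.24 mA, giving V_SD = V_DD − I_D R_D = 4.76 − 3.24 × 0.264 = 3.9 V.
V_SD = 3.9 V ≥ V_ov = 1.63 V, confirming saturation.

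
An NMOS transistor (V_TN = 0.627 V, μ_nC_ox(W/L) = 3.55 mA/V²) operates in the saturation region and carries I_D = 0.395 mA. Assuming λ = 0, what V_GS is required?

In saturation I_D = ½ k_n (V_GS − V_TN)², so V_GS − V_TN = √(2 I_D / k_n) = √(2 × 0.395 / 3.55) = 0.472 V.
V_GS = 0.627 + 0.472 = 1.1 V.

V_GS = 1.10 V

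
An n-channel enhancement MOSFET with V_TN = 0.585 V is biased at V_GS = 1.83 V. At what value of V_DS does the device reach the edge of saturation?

The boundary between triode and saturation is V_DS = V_GS − V_TN = V_ov.
V_ov = 1.83 − 0.585 = 1.25 V.

V_DS,sat = 1.25 V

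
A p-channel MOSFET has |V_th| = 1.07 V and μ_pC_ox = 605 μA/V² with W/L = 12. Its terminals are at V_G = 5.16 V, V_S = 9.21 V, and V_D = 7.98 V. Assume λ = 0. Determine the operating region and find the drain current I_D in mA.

V_SG = V_S − V_G = 9.21 − 5.16 = 4.05 V; V_SD = V_S − V_D = 9.21 − 7.98 = 1.23 V.
k_p = μ_pC_ox · (W/L) = 7.26 mA/V².
V_ov = V_SG − |V_th| = 4.05 − 1.07 = 2.98 V.
Since V_SD = 1.23 V < V_ov = 2.98 V, the device is in the triode region.
I_D = k_p [V_ov · V_SD − ½ V_SD²] = 7.26 × [2.98 × 1.23 − 0.5 × 1.23²] = 21.1 mA.

Triode; I_D = 21.1 mA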